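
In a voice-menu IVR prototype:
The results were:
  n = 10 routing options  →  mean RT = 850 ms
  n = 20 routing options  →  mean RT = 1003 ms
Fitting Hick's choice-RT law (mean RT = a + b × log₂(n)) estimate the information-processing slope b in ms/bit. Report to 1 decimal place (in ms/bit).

Slope: b = (1003 − 850) / (log₂ 20 − log₂ 10) = 153/1.0000 = 153.000 ms/bit.

153.0 ms/bit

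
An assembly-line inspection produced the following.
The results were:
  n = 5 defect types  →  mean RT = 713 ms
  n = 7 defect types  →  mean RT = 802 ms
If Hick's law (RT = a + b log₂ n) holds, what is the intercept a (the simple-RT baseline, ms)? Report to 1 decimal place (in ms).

287.3 ms

Slope: b = (802 − 713) / (log₂ 7 − log₂ 5) = 89/0.4854 = 183.344 ms/bit.
a = RT₁ − b·log₂ n₁ = 713 − 183.344 × 2.3219 = 287.289 ms.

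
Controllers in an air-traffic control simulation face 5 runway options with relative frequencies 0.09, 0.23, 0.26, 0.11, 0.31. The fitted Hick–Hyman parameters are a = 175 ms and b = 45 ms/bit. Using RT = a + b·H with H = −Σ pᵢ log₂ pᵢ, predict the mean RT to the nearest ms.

Entropy contributions −pᵢ log₂ pᵢ: 0.3127, 0.4877, 0.5053, 0.3503, 0.5238; sum H = 2.1797 bits.
RT = a + bH = 175 + 45·2.1797 = 273.09 ms.

273 ms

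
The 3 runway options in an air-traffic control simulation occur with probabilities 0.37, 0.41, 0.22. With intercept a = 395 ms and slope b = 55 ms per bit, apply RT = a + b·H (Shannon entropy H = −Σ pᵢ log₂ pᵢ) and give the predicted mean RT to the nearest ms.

Entropy contributions −pᵢ log₂ pᵢ: 0.5307, 0.5274, 0.4806; sum H = 1.5387 bits.
RT = a + bH = 395 + 55·1.5387 = 479.63 ms.

480 ms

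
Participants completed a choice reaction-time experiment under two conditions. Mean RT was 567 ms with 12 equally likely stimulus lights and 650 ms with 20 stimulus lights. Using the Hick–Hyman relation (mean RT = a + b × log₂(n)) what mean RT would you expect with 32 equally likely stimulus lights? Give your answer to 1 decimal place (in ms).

726.4 ms

Solve the two-equation system in a and b:
  b = (650 − 567) / (log₂ 20 − log₂ 12) = 83 / (4.3219 − 3.5850) = 112.624 ms/bit
  a = 567 − 112.624 × 3.5850 = 163.247 ms
Then RT(32) = 163.247 + 112.624 × log₂ 32 = 163.247 + 112.624 × 5 ≈ 726.367 ms.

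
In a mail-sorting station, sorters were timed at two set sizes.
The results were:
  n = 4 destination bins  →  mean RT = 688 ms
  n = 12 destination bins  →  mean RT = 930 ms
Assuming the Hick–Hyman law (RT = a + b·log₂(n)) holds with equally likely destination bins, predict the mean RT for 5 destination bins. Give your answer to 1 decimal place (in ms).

RT is linear in log₂ n, so two points fix the line:
  b = (930 − 688) / (log₂ 12 − log₂ 4) = 242 / (3.5850 − 2) = 152.685 ms/bit
  a = 688 − 152.685 × 2 = 382.630 ms
Then RT(5) = 382.630 + 152.685 × log₂ 5 = 382.630 + 152.685 × 2.3219 ≈ 737.154 ms.

737.2 ms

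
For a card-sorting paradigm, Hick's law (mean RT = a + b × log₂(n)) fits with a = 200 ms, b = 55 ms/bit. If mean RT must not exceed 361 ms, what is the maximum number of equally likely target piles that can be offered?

7

Information budget: (361 − 200)/55 = 2.9273 bits, so n ≤ 2^2.9273 = 7.607 → at most 7.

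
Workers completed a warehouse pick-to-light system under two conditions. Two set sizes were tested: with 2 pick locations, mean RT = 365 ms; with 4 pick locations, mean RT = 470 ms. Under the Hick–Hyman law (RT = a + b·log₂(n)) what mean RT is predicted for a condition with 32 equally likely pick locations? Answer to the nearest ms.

With log₂ n on the abscissa the relation is linear; from the two conditions:
  b = (470 − 365) / (log₂ 4 − log₂ 2) = 105 / (2 − 1) = 105 ms/bit
  a = 365 − 105 × 1 = 260 ms
Then RT(32) = 260 + 105 × log₂ 32 = 260 + 105 × 5 ≈ 785.000 ms.

785 ms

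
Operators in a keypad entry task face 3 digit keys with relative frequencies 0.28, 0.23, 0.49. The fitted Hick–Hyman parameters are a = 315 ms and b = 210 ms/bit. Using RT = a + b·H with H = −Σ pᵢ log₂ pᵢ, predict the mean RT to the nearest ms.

Entropy contributions −pᵢ log₂ pᵢ: 0.5142, 0.4877, 0.5043; sum H = 1.5062 bits.
RT = a + bH = 315 + 210·1.5062 = 631.30 ms.

631 ms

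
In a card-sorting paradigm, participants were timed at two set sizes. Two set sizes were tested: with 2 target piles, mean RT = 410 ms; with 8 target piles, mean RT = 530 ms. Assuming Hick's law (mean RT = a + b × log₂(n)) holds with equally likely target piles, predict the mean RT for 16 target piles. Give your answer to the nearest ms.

Solve the two-equation system in a and b:
  b = (530 − 410) / (log₂ 8 − log₂ 2) = 120 / (3 − 1) = 60 ms/bit
  a = 410 − 60 × 1 = 350 ms
Then RT(16) = 350 + 60 × log₂ 16 = 350 + 60 × 4 ≈ 590.000 ms.

590 ms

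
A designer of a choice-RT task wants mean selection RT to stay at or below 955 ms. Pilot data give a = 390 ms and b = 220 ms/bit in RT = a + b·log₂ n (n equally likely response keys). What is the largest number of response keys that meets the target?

220·log₂ n ≤ 955 − 390 = 565, giving log₂ n ≤ 2.5682 and n ≤ 5.931. The largest whole number is 5.

5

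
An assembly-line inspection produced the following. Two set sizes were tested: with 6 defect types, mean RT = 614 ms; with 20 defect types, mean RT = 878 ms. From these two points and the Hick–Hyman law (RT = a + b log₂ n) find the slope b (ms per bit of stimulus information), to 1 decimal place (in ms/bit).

Slope: b = (878 − 614) / (log₂ 20 − log₂ 6) = 264/1.7370 = 151.989 ms/bit.

152.0 ms/bit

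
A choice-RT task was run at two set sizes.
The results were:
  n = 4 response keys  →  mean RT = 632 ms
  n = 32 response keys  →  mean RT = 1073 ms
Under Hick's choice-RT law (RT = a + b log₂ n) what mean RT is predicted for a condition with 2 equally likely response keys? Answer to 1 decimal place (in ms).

RT is linear in log₂ n, so two points fix the line:
  b = (1073 − 632) / (log₂ 32 − log₂ 4) = 441 / (5 − 2) = 147.000 ms/bit
  a = 632 − 147.000 × 2 = 338.000 ms
Then RT(2) = 338.000 + 147.000 × log₂ 2 = 338.000 + 147.000 × 1 ≈ 485.000 ms.

485.0 ms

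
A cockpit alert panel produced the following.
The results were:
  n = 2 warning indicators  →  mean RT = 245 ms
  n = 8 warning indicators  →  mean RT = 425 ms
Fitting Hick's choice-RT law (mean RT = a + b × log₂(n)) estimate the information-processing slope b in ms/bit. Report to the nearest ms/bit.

90 ms/bit

The slope on a log₂ axis is (425 − 245) / (3 − 1) = 90 ms/bit.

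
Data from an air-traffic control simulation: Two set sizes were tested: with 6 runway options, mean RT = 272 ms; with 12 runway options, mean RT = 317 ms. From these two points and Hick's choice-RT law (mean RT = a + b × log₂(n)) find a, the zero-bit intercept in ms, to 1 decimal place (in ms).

155.7 ms

Slope: b = (317 − 272) / (log₂ 12 − log₂ 6) = 45/1.0000 = 45.000 ms/bit.
Intercept: a = 272 − 45.000·log₂(6) = 155.677 ms.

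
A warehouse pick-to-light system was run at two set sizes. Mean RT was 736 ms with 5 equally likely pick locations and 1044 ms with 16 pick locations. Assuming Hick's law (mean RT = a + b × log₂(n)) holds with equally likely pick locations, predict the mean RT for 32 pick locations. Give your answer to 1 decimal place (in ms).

1227.5 ms

Solve the two-equation system in a and b:
  b = (1044 − 736) / (log₂ 16 − log₂ 5) = 308 / (4 − 2.3219) = 183.544 ms/bit
  a = 736 − 183.544 × 2.3219 = 309.824 ms
Then RT(32) = 309.824 + 183.544 × log₂ 32 = 309.824 + 183.544 × 5 ≈ 1227.544 ms.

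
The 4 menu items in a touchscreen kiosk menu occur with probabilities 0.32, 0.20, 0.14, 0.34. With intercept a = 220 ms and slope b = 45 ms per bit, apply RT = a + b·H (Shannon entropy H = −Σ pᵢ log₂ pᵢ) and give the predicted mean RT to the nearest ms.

306 ms

Entropy contributions −pᵢ log₂ pᵢ: 0.5260, 0.4644, 0.3971, 0.5292; sum H = 1.9167 bits.
RT = a + bH = 220 + 45·1.9167 = 306.25 ms.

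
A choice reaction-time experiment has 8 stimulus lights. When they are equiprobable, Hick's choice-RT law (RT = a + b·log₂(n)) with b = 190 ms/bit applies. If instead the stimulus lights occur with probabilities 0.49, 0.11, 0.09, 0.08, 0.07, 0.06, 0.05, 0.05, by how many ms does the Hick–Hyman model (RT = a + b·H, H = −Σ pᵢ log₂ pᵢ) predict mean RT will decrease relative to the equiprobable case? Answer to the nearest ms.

113 ms

The RT saving is b·ΔH. Equiprobable H₀ = log₂(8) = 3.0000 bits; with the given probabilities H = 2.4030 bits.
b·(H₀ − H) = 190 × (3.0000 − 2.4030) = 113.43 ms.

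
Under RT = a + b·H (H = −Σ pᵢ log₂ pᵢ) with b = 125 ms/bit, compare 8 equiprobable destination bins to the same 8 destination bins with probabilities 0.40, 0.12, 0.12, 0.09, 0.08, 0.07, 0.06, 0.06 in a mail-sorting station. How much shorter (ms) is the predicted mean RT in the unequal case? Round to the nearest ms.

47 ms

The RT saving is b·ΔH. Equiprobable H₀ = log₂(8) = 3.0000 bits; with the given probabilities H = 2.6227 bits.
b·(H₀ − H) = 125 × (3.0000 − 2.6227) = 47.16 ms.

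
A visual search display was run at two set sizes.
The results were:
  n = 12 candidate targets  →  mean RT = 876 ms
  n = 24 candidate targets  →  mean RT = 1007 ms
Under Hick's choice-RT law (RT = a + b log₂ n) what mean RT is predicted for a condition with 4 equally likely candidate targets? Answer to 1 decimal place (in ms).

668.4 ms

RT is linear in log₂ n, so two points fix the line:
  b = (1007 − 876) / (log₂ 24 − log₂ 12) = 131 / (4.5850 − 3.5850) = 131.000 ms/bit
  a = 876 − 131.000 × 3.5850 = 406.370 ms
Then RT(4) = 406.370 + 131.000 × log₂ 4 = 406.370 + 131.000 × 2 ≈ 668.370 ms.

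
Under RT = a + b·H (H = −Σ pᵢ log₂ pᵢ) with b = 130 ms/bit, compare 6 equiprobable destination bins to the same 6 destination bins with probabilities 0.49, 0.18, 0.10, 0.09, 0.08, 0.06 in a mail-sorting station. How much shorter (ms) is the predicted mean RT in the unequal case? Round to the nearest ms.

59 ms

Equiprobable entropy H₀ = log₂ 6 = 2.5850 bits.
Skewed entropy H = −Σ pᵢ log₂ pᵢ = 2.1295 bits.
ΔRT = b·(H₀ − H) = 130 × 0.4555 = 59.21 ms.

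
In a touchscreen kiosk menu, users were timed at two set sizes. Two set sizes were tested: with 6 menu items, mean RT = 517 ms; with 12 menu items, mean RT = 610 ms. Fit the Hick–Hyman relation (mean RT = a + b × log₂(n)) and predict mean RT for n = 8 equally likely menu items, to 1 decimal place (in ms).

555.6 ms

Solve the two-equation system in a and b:
  b = (610 − 517) / (log₂ 12 − log₂ 6) = 93 / (3.5850 − 2.5850) = 93.000 ms/bit
  a = 517 − 93.000 × 2.5850 = 276.598 ms
Then RT(8) = 276.598 + 93.000 × log₂ 8 = 276.598 + 93.000 × 3 ≈ 555.598 ms.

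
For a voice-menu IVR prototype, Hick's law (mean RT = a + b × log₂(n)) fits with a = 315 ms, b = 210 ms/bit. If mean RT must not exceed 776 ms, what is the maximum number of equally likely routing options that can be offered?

Information budget: (776 − 315)/210 = 2.1952 bits, so n ≤ 2^2.1952 = 4.580 → at most 4.

4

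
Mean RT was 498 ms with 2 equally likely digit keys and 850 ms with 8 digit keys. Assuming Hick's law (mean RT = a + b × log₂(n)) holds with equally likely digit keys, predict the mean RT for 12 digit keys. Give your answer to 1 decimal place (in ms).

Solve the two-equation system in a and b:
  b = (850 − 498) / (log₂ 8 − log₂ 2) = 352 / (3 − 1) = 176.000 ms/bit
  a = 498 − 176.000 × 1 = 322.000 ms
Then RT(12) = 322.000 + 176.000 × log₂ 12 = 322.000 + 176.000 × 3.5850 ≈ 952.953 ms.

953.0 ms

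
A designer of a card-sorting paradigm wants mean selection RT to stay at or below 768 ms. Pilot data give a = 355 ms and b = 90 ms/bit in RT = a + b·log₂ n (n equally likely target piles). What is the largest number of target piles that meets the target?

24

Information budget: (768 − 355)/90 = 4.5889 bits, so n ≤ 2^4.5889 = 24.065 → at most 24.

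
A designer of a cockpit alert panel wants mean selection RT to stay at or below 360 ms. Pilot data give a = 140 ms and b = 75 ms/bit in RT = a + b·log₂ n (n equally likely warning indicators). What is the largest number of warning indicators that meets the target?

75·log₂ n ≤ 360 − 140 = 220, giving log₂ n ≤ 2.9333 and n ≤ 7.639. The largest whole number is 7.

7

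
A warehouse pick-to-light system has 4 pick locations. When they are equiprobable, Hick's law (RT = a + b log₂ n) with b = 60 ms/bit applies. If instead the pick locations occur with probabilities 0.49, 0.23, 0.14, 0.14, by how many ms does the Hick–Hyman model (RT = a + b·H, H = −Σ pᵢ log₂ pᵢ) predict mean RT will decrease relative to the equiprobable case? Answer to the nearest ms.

Equiprobable entropy H₀ = log₂ 4 = 2.0000 bits.
Skewed entropy H = −Σ pᵢ log₂ pᵢ = 1.7862 bits.
ΔRT = b·(H₀ − H) = 60 × 0.2138 = 12.83 ms.

13 ms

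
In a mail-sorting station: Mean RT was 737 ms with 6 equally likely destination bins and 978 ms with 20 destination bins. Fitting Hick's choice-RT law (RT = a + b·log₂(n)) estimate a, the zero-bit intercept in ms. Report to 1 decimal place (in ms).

Slope: b = (978 − 737) / (log₂ 20 − log₂ 6) = 241/1.7370 = 138.748 ms/bit.
Intercept: a = 737 − 138.748·log₂(6) = 378.342 ms.

378.3 ms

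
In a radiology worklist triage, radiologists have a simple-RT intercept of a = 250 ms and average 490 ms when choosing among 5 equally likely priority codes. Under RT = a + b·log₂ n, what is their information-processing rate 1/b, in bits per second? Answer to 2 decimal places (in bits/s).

9.67 bits/s

Choice component = 490 − 250 = 240 ms over log₂(5) = 2.3219 bits.
b = 240 / 2.3219 = 103.362 ms/bit, so 1/b = 9.675 bits/s.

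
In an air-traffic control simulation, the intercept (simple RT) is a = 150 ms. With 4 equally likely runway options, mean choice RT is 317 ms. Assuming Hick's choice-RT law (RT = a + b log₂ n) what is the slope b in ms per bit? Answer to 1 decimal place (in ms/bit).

83.5 ms/bit

log₂(4) = 2 bits.
b = (RT − a)/log₂ n = (317 − 150) / 2 = 83.500 ms/bit.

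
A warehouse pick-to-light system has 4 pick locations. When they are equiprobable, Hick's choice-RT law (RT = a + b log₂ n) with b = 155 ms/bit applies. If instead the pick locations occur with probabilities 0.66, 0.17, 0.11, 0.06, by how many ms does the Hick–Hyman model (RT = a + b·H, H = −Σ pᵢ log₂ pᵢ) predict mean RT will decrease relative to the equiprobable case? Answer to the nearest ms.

89 ms

The RT saving is b·ΔH. Equiprobable H₀ = log₂(4) = 2.0000 bits; with the given probabilities H = 1.4241 bits.
b·(H₀ − H) = 155 × (2.0000 − 1.4241) = 89.27 ms.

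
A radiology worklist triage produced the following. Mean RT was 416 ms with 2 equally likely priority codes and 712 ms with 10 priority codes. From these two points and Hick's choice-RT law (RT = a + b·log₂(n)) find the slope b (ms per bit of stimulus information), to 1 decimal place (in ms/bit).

Slope: b = (712 − 416) / (log₂ 10 − log₂ 2) = 296/2.3219 = 127.480 ms/bit.

127.5 ms/bit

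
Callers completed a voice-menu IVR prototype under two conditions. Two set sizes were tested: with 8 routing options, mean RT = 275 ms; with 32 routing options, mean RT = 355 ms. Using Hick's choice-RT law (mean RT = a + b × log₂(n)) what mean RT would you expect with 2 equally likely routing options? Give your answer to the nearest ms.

RT is linear in log₂ n, so two points fix the line:
  b = (355 − 275) / (log₂ 32 − log₂ 8) = 80 / (5 − 3) = 40 ms/bit
  a = 275 − 40 × 3 = 155 ms
Then RT(2) = 155 + 40 × log₂ 2 = 155 + 40 × 1 ≈ 195.000 ms.

195 ms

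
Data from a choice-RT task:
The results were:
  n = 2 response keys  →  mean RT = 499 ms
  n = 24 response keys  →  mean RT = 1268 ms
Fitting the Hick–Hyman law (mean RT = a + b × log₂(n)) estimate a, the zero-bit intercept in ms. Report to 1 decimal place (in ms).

284.5 ms

b = (RT₂ − RT₁)/(log₂ n₂ − log₂ n₁) = (1268 − 499)/(4.5850 − 1) = 214.507 ms/bit.
Intercept: a = 499 − 214.507·log₂(2) = 284.493 ms.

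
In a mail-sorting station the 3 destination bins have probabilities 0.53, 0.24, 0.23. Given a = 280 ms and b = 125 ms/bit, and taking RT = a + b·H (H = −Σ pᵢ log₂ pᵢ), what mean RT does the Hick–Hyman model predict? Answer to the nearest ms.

H = 0.53·log₂(1/0.53) + 0.24·log₂(1/0.24) + 0.23·log₂(1/0.23) = 1.4672 bits.
RT = 280 + 125 × 1.4672 = 463.41 ms.

463 ms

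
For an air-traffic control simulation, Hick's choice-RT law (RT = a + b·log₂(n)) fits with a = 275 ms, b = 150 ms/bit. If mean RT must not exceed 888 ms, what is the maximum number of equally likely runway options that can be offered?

16

Set 275 + 150·log₂ n ≤ 888 → log₂ n ≤ (888 − 275)/150 = 4.0867.
So n ≤ 2^4.0867 = 16.991; the largest integer n is 16.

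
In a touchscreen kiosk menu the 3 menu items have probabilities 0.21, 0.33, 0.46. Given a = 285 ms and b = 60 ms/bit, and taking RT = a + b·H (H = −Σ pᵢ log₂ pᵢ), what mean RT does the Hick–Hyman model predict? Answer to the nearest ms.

H = 0.21·log₂(1/0.21) + 0.33·log₂(1/0.33) + 0.46·log₂(1/0.46) = 1.5160 bits.
RT = 285 + 60 × 1.5160 = 375.96 ms.

376 ms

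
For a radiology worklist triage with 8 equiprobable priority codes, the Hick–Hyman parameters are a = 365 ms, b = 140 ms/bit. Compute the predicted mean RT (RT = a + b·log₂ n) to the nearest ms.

785 ms

log₂(8) = 3 bits, so RT = 365 + 140 × 3 ≈ 785.000 ms.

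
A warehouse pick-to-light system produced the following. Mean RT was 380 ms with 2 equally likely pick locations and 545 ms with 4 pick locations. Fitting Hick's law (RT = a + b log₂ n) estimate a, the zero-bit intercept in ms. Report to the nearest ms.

215 ms

b = (RT₂ − RT₁)/(log₂ n₂ − log₂ n₁) = (545 − 380)/(2 − 1) = 165 ms/bit.
a = RT₁ − b·log₂ n₁ = 380 − 165 × 1 = 215.000 ms.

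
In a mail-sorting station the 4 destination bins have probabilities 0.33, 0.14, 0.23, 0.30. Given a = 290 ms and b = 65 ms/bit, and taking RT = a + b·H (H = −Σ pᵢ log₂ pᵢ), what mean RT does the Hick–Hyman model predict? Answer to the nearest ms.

416 ms

H = 0.33·log₂(1/0.33) + 0.14·log₂(1/0.14) + 0.23·log₂(1/0.23) + 0.30·log₂(1/0.30) = 1.9337 bits.
RT = 290 + 65 × 1.9337 = 415.69 ms.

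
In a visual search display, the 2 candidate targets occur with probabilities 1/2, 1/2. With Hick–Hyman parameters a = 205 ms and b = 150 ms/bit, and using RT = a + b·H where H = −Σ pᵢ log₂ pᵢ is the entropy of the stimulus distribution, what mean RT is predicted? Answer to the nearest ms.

H = −Σ pᵢ log₂ pᵢ = 0.5·1 + 0.5·1 = 1.000 bits.
RT = 205 + 150 × 1.000 = 355.00 ms.

355 ms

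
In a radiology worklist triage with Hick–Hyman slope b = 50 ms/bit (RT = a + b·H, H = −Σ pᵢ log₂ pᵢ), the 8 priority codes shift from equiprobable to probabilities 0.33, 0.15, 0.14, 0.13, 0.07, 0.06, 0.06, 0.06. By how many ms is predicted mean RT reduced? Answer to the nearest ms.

14 ms

Equiprobable entropy H₀ = log₂ 8 = 3.0000 bits.
Skewed entropy H = −Σ pᵢ log₂ pᵢ = 2.7173 bits.
ΔRT = b·(H₀ − H) = 50 × 0.2827 = 14.14 ms.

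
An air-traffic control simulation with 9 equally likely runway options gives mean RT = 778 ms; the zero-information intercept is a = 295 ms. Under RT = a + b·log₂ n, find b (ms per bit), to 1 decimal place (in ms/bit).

152.4 ms/bit

log₂(9) = 3.1699 bits.
b = (RT − a)/log₂ n = (778 − 295) / 3.1699 = 152.370 ms/bit.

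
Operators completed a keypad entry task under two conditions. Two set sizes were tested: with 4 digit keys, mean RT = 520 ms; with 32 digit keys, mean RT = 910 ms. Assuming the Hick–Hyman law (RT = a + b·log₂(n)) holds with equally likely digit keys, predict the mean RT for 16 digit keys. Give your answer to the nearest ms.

780 ms

Solve the two-equation system in a and b:
  b = (910 − 520) / (log₂ 32 − log₂ 4) = 390 / (5 − 2) = 130 ms/bit
  a = 520 − 130 × 2 = 260 ms
Then RT(16) = 260 + 130 × log₂ 16 = 260 + 130 × 4 ≈ 780.000 ms.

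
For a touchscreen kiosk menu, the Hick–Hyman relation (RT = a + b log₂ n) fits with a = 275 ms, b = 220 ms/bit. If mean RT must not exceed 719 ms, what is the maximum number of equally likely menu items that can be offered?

4

220·log₂ n ≤ 719 − 275 = 444, giving log₂ n ≤ 2.0182 and n ≤ 4.051. The largest whole number is 4.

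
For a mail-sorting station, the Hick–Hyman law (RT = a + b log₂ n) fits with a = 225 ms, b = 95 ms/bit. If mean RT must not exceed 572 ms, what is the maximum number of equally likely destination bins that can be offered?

95·log₂ n ≤ 572 − 225 = 347, giving log₂ n ≤ 3.6526 and n ≤ 12.576. The largest whole number is 12.

12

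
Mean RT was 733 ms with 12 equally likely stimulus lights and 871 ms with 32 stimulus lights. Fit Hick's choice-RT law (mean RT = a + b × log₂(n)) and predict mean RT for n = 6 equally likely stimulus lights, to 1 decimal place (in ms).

635.5 ms

With log₂ n on the abscissa the relation is linear; from the two conditions:
  b = (871 − 733) / (log₂ 32 − log₂ 12) = 138 / (5 − 3.5850) = 97.524 ms/bit
  a = 733 − 97.524 × 3.5850 = 383.380 ms
Then RT(6) = 383.380 + 97.524 × log₂ 6 = 383.380 + 97.524 × 2.5850 ≈ 635.476 ms.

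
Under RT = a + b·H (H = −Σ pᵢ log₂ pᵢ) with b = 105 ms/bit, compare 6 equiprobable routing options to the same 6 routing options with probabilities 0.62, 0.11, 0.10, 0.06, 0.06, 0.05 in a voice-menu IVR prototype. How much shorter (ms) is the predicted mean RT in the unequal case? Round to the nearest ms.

81 ms

Equiprobable entropy H₀ = log₂ 6 = 2.5850 bits.
Skewed entropy H = −Σ pᵢ log₂ pᵢ = 1.8132 bits.
ΔRT = b·(H₀ − H) = 105 × 0.7717 = 81.03 ms.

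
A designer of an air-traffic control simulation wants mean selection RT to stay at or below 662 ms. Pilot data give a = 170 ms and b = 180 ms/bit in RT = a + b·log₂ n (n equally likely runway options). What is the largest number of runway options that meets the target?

6

Set 170 + 180·log₂ n ≤ 662 → log₂ n ≤ (662 − 170)/180 = 2.7333.
So n ≤ 2^2.7333 = 6.650; the largest integer n is 6.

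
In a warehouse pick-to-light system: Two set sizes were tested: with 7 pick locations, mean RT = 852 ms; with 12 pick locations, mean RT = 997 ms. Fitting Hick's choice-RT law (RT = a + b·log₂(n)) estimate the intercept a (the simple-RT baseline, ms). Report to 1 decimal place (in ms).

328.5 ms

b = (RT₂ − RT₁)/(log₂ n₂ − log₂ n₁) = (997 − 852)/(3.5850 − 2.8074) = 186.469 ms/bit.
Intercept: a = 852 − 186.469·log₂(7) = 328.514 ms.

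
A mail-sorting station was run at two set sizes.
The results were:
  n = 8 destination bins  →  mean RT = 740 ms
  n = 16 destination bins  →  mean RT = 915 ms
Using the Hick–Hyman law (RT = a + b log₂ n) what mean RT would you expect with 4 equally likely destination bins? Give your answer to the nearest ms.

Fit slope and intercept:
  b = (915 − 740) / (log₂ 16 − log₂ 8) = 175 / (4 − 3) = 175 ms/bit
  a = 740 − 175 × 3 = 215 ms
Then RT(4) = 215 + 175 × log₂ 4 = 215 + 175 × 2 ≈ 565.000 ms.

565 ms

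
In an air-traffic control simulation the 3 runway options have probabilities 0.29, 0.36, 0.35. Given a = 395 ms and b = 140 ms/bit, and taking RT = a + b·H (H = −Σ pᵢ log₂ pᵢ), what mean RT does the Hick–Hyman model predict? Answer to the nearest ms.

Entropy contributions −pᵢ log₂ pᵢ: 0.5179, 0.5306, 0.5301; sum H = 1.5786 bits.
RT = a + bH = 395 + 140·1.5786 = 616.01 ms.

616 ms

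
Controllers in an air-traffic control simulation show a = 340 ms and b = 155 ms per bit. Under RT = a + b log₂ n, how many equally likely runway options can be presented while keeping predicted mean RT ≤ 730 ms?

5

155·log₂ n ≤ 730 − 340 = 390, giving log₂ n ≤ 2.5161 and n ≤ 5.720. The largest whole number is 5.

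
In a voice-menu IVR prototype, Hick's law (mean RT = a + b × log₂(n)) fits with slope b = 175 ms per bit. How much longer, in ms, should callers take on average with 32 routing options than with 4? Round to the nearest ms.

The intercept a cancels: ΔRT = b·(log₂ n₂ − log₂ n₁) = b·log₂(n₂/n₁).
log₂(32) − log₂(4) = log₂(32/4) = log₂(8) = 3.
ΔRT = 175 × 3.0000 = 525.000 ms.

525 ms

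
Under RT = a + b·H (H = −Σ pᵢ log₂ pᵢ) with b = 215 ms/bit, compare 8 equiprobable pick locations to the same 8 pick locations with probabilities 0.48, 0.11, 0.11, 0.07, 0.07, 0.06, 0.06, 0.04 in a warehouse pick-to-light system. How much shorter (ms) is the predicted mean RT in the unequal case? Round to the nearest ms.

125 ms

The RT saving is b·ΔH. Equiprobable H₀ = log₂(8) = 3.0000 bits; with the given probabilities H = 2.4188 bits.
b·(H₀ − H) = 215 × (3.0000 − 2.4188) = 124.96 ms.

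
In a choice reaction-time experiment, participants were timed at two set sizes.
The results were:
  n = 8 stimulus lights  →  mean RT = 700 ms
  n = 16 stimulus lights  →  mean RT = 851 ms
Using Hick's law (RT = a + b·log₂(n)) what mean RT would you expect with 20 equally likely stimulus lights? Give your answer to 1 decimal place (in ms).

RT is linear in log₂ n, so two points fix the line:
  b = (851 − 700) / (log₂ 16 − log₂ 8) = 151 / (4 − 3) = 151.000 ms/bit
  a = 700 − 151.000 × 3 = 247.000 ms
Then RT(20) = 247.000 + 151.000 × log₂ 20 = 247.000 + 151.000 × 4.3219 ≈ 899.611 ms.

899.6 ms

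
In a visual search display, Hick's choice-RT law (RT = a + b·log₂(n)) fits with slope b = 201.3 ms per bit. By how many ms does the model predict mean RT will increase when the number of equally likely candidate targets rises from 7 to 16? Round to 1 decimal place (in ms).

ΔRT = (a + b log₂ n₂) − (a + b log₂ n₁) = b·(log₂ n₂ − log₂ n₁).
log₂(16) − log₂(7) = 4 − 2.8074 = 1.1926.
ΔRT = 201.3 × 1.1926 = 240.079 ms.

240.1 ms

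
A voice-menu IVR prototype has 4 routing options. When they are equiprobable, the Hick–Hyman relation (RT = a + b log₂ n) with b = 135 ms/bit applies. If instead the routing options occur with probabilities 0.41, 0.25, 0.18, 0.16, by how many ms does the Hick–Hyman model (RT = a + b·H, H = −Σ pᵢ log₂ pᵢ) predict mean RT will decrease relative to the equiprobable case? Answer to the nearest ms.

Equiprobable entropy H₀ = log₂ 4 = 2.0000 bits.
Skewed entropy H = −Σ pᵢ log₂ pᵢ = 1.8957 bits.
ΔRT = b·(H₀ − H) = 135 × 0.1043 = 14.08 ms.

14 ms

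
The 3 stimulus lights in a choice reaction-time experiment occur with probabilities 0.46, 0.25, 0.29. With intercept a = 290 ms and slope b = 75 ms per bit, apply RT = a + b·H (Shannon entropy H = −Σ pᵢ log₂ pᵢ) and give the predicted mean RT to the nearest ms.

405 ms

Entropy contributions −pᵢ log₂ pᵢ: 0.5153, 0.5000, 0.5179; sum H = 1.5332 bits.
RT = a + bH = 290 + 75·1.5332 = 404.99 ms.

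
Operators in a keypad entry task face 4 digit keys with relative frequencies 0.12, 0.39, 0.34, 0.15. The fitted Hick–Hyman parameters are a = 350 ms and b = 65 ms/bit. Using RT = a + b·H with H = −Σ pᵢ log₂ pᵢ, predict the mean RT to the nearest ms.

Entropy contributions −pᵢ log₂ pᵢ: 0.3671, 0.5298, 0.5292, 0.4105; sum H = 1.8366 bits.
RT = a + bH = 350 + 65·1.8366 = 469.38 ms.

469 ms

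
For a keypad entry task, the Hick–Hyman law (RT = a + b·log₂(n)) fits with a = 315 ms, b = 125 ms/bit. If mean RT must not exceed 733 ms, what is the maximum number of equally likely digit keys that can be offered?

Information budget: (733 − 315)/125 = 3.3440 bits, so n ≤ 2^3.3440 = 10.154 → at most 10.

10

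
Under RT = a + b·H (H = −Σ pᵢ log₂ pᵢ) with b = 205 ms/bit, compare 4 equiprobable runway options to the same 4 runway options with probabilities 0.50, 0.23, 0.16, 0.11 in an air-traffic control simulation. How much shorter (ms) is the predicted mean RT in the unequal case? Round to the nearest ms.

The RT saving is b·ΔH. Equiprobable H₀ = log₂(4) = 2.0000 bits; with the given probabilities H = 1.7610 bits.
b·(H₀ − H) = 205 × (2.0000 − 1.7610) = 49.00 ms.

49 ms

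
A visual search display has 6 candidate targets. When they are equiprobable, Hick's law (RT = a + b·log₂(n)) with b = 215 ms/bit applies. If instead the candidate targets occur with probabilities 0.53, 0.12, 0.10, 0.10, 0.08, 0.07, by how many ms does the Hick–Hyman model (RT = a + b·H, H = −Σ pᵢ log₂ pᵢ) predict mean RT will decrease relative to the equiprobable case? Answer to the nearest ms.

109 ms

The RT saving is b·ΔH. Equiprobable H₀ = log₂(6) = 2.5850 bits; with the given probabilities H = 2.0770 bits.
b·(H₀ − H) = 215 × (2.5850 − 2.0770) = 109.22 ms.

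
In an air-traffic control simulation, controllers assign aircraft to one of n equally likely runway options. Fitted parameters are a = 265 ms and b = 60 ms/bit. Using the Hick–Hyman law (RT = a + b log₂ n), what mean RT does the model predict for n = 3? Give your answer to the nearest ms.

log₂(3) = 1.5850 bits, so RT = 265 + 60 × 1.5850 ≈ 360.098 ms.

360 ms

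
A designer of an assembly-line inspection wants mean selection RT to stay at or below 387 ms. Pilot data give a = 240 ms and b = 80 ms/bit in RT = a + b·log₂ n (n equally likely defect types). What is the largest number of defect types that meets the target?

3

Information budget: (387 − 240)/80 = 1.8375 bits, so n ≤ 2^1.8375 = 3.574 → at most 3.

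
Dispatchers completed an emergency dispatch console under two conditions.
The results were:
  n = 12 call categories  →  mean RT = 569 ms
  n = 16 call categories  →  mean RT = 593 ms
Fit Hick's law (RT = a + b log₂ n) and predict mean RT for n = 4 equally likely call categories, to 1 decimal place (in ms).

477.3 ms

Fit slope and intercept:
  b = (593 − 569) / (log₂ 16 − log₂ 12) = 24 / (4 − 3.5850) = 57.826 ms/bit
  a = 569 − 57.826 × 3.5850 = 361.696 ms
Then RT(4) = 361.696 + 57.826 × log₂ 4 = 361.696 + 57.826 × 2 ≈ 477.348 ms.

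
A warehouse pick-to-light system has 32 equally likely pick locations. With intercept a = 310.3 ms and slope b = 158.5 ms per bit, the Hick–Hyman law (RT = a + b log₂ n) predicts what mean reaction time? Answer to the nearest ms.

1103 ms

log₂(32) = 5 bits, so RT = 310.3 + 158.5 × 5 ≈ 1102.800 ms.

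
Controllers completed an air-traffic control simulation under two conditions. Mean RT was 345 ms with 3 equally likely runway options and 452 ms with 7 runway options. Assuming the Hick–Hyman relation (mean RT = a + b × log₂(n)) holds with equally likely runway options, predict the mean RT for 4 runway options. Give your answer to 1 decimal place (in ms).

Fit slope and intercept:
  b = (452 − 345) / (log₂ 7 − log₂ 3) = 107 / (2.8074 − 1.5850) = 87.533 ms/bit
  a = 345 − 87.533 × 1.5850 = 206.263 ms
Then RT(4) = 206.263 + 87.533 × log₂ 4 = 206.263 + 87.533 × 2 ≈ 381.330 ms.

381.3 ms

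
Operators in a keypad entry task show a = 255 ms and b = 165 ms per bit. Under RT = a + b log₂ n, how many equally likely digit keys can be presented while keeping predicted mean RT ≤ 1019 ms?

Set 255 + 165·log₂ n ≤ 1019 → log₂ n ≤ (1019 − 255)/165 = 4.6303.
So n ≤ 2^4.6303 = 24.766; the largest integer n is 24.

24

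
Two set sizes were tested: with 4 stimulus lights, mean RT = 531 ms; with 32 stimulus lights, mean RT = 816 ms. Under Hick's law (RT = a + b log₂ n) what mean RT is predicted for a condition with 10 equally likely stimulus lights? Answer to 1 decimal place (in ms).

656.6 ms

Solve the two-equation system in a and b:
  b = (816 − 531) / (log₂ 32 − log₂ 4) = 285 / (5 − 2) = 95.000 ms/bit
  a = 531 − 95.000 × 2 = 341.000 ms
Then RT(10) = 341.000 + 95.000 × log₂ 10 = 341.000 + 95.000 × 3.3219 ≈ 656.583 ms.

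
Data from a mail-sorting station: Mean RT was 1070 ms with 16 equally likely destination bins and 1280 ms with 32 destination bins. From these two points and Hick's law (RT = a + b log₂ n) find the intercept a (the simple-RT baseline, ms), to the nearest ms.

230 ms

Slope: b = (1280 − 1070) / (log₂ 32 − log₂ 16) = 210/1.0000 = 210 ms/bit.
a = RT₁ − b·log₂ n₁ = 1070 − 210 × 4 = 230.000 ms.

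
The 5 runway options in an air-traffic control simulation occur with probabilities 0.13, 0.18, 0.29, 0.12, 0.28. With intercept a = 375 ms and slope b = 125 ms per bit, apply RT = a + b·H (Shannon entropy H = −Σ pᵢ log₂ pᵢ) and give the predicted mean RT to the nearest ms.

H = 0.13·log₂(1/0.13) + 0.18·log₂(1/0.18) + 0.29·log₂(1/0.29) + 0.12·log₂(1/0.12) + 0.28·log₂(1/0.28) = 2.2271 bits.
RT = 375 + 125 × 2.2271 = 653.39 ms.

653 ms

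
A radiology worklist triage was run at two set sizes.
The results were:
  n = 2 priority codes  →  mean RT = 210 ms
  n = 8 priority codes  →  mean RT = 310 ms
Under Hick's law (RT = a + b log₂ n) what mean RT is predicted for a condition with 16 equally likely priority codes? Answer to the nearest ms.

360 ms

Fit slope and intercept:
  b = (310 − 210) / (log₂ 8 − log₂ 2) = 100 / (3 − 1) = 50 ms/bit
  a = 210 − 50 × 1 = 160 ms
Then RT(16) = 160 + 50 × log₂ 16 = 160 + 50 × 4 ≈ 360.000 ms.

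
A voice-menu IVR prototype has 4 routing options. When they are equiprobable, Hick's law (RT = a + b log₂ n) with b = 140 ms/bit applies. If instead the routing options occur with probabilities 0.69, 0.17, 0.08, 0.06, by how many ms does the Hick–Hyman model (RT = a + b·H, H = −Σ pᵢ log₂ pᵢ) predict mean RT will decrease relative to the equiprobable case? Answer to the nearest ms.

93 ms

Equiprobable entropy H₀ = log₂ 4 = 2.0000 bits.
Skewed entropy H = −Σ pᵢ log₂ pᵢ = 1.3390 bits.
ΔRT = b·(H₀ − H) = 140 × 0.6610 = 92.54 ms.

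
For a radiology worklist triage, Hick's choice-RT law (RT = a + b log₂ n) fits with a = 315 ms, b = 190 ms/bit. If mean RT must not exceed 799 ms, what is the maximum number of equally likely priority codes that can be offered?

5

Set 315 + 190·log₂ n ≤ 799 → log₂ n ≤ (799 − 315)/190 = 2.5474.
So n ≤ 2^2.5474 = 5.846; the largest integer n is 5.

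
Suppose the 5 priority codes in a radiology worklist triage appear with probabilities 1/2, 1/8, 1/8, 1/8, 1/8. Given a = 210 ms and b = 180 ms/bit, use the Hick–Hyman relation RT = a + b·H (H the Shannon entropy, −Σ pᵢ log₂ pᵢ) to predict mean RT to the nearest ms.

570 ms

H = −Σ pᵢ log₂ pᵢ = 0.5·1 + 0.125·3 + 0.125·3 + 0.125·3 + 0.125·3 = 2.000 bits.
RT = 210 + 180 × 2.000 = 570.00 ms.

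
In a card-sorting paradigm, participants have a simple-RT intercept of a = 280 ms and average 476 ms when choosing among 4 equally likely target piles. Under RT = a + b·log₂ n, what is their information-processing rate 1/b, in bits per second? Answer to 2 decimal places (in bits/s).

b = (476 − 280)/log₂ 4 = 196/2 = 98.000 ms per bit = 0.09800 s/bit; the reciprocal is 10.204 bits/s.

10.20 bits/s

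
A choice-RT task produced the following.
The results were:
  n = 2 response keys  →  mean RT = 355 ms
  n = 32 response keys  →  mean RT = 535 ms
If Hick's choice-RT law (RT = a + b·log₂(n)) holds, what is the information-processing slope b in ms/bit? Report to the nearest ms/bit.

b = (RT₂ − RT₁)/(log₂ n₂ − log₂ n₁) = (535 − 355)/(5 − 1) = 45 ms/bit.

45 ms/bit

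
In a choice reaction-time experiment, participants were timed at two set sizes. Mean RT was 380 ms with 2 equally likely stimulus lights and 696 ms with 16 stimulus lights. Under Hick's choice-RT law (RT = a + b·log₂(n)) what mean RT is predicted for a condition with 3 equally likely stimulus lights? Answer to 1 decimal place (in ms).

441.6 ms

Solve the two-equation system in a and b:
  b = (696 − 380) / (log₂ 16 − log₂ 2) = 316 / (4 − 1) = 105.333 ms/bit
  a = 380 − 105.333 × 1 = 274.667 ms
Then RT(3) = 274.667 + 105.333 × log₂ 3 = 274.667 + 105.333 × 1.5850 ≈ 441.616 ms.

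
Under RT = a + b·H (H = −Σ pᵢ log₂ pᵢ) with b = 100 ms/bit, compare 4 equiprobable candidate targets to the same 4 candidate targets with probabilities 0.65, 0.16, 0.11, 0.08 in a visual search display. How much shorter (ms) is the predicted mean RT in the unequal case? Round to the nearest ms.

53 ms

Equiprobable entropy H₀ = log₂ 4 = 2.0000 bits.
Skewed entropy H = −Σ pᵢ log₂ pᵢ = 1.4688 bits.
ΔRT = b·(H₀ − H) = 100 × 0.5312 = 53.12 ms.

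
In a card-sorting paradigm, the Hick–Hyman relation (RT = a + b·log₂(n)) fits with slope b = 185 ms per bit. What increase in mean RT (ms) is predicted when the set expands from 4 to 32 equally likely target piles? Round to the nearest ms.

555 ms

Only the slope matters, since a is common to both: ΔRT = b·log₂(n₂/n₁).
log₂(32) − log₂(4) = log₂(32/4) = log₂(8) = 3.
ΔRT = 185 × 3.0000 = 555.000 ms.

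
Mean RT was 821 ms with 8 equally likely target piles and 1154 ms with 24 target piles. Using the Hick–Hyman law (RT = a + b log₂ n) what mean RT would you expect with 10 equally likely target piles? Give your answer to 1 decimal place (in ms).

RT is linear in log₂ n, so two points fix the line:
  b = (1154 − 821) / (log₂ 24 − log₂ 8) = 333 / (4.5850 − 3) = 210.100 ms/bit
  a = 821 − 210.100 × 3 = 190.701 ms
Then RT(10) = 190.701 + 210.100 × log₂ 10 = 190.701 + 210.100 × 3.3219 ≈ 888.637 ms.

888.6 ms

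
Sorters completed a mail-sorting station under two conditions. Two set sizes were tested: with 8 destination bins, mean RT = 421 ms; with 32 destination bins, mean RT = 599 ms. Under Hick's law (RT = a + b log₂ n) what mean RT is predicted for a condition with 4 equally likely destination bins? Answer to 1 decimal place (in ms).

332.0 ms

RT is linear in log₂ n, so two points fix the line:
  b = (599 − 421) / (log₂ 32 − log₂ 8) = 178 / (5 − 3) = 89.000 ms/bit
  a = 421 − 89.000 × 3 = 154.000 ms
Then RT(4) = 154.000 + 89.000 × log₂ 4 = 154.000 + 89.000 × 2 ≈ 332.000 ms.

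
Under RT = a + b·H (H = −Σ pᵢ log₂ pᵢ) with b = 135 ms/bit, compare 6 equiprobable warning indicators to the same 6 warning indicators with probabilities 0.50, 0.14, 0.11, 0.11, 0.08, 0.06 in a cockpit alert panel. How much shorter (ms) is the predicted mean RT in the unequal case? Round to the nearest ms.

The RT saving is b·ΔH. Equiprobable H₀ = log₂(6) = 2.5850 bits; with the given probabilities H = 2.1327 bits.
b·(H₀ − H) = 135 × (2.5850 − 2.1327) = 61.05 ms.

61 ms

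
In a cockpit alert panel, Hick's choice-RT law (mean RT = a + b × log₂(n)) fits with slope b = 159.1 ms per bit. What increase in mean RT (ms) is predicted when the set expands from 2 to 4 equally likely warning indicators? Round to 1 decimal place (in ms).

159.1 ms

Only the slope matters, since a is common to both: ΔRT = b·log₂(n₂/n₁).
log₂(4) − log₂(2) = log₂(4/2) = log₂(2) = 1.
ΔRT = 159.1 × 1.0000 = 159.100 ms.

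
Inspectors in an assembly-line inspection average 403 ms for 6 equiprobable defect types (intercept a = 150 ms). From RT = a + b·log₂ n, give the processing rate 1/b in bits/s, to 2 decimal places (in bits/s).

10.22 bits/s

b = (403 − 150)/log₂ 6 = 253/2.5850 = 97.874 ms per bit = 0.09787 s/bit; the reciprocal is 10.217 bits/s.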